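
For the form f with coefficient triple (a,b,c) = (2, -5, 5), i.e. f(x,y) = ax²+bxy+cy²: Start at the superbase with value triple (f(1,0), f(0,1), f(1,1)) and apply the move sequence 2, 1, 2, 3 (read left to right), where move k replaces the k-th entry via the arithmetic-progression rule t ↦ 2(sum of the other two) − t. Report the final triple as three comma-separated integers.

start (2,5,2) = (f(1,0),f(0,1),f(1,1))
replace slot 2: 2·(2+2) − 5 = 3 → (2,3,2)
replace slot 1: 2·(3+2) − 2 = 8 → (8,3,2)
replace slot 2: 2·(8+2) − 3 = 17 → (8,17,2)
replace slot 3: 2·(8+17) − 2 = 48 → (8,17,48)

8,17,48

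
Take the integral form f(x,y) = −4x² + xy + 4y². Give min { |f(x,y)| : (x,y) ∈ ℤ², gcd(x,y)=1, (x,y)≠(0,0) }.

river: ρ → (4,7,-1)
river: ρ → (-1,7,4)
river: ρ → (4,1,-4)
river: ρ → (-4,7,1)
river: ρ → (1,7,-4)
river: ρ → (-4,1,4)
closes: descent 0, river 6
min |a| on river = 1

1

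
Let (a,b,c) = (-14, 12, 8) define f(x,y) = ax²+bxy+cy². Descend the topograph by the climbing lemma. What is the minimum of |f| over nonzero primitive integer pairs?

river: ρ → (8,20,-6)
river: ρ → (-6,16,14)
river: ρ → (14,12,-8)
river: ρ → (-8,20,6)
river: ρ → (6,16,-14)
river: ρ → (-14,12,8)
closes: descent 0, river 6
min |a| on river = 6

6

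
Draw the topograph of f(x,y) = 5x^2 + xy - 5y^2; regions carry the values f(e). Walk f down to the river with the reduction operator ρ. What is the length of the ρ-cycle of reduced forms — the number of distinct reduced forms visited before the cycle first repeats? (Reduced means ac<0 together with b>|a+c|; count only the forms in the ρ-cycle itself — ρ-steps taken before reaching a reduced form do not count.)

D = 101, ⌊√D⌋ = 10
river: ρ → (-5,9,1)
river: ρ → (1,9,-5)
river: ρ → (-5,1,5)
river: ρ → (5,9,-1)
river: ρ → (-1,9,5)
river: ρ → (5,1,-5)
ρ-cycle length = 6 (tail of 0 descent steps not counted)

6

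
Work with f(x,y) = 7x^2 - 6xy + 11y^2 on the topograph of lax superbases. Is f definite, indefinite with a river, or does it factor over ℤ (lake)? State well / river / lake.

D = b²−4ac = (-6)² − 4·7·11 = -272
D < 0 ⇒ definite ⇒ every region one sign ⇒ single well

well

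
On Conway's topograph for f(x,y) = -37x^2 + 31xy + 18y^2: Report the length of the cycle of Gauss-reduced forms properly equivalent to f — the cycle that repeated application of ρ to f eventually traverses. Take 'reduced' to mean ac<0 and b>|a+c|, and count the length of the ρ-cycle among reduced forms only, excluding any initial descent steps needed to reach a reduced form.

D = 3625, ⌊√D⌋ = 60
river: ρ → (18,41,-27)
river: ρ → (-27,13,32)
river: ρ → (32,51,-8)
river: ρ → (-8,45,50)
river: ρ → (50,55,-3)
river: ρ → (-3,59,12)
river: ρ → (12,37,-47)
river: ρ → (-47,57,2)
river: ρ → (2,59,-18)
river: ρ → (-18,49,17)
river: ρ → (17,53,-12)
river: ρ → (-12,43,37)
river: ρ → (37,31,-18)
river: ρ → (-18,41,27)
river: ρ → (27,13,-32)
river: ρ → (-32,51,8)
river: ρ → (8,45,-50)
river: ρ → (-50,55,3)
river: ρ → (3,59,-12)
river: ρ → (-12,37,47)
river: ρ → (47,57,-2)
river: ρ → (-2,59,18)
river: ρ → (18,49,-17)
river: ρ → (-17,53,12)
river: ρ → (12,43,-37)
river: ρ → (-37,31,18)
ρ-cycle length = 26 (tail of 0 descent steps not counted)

26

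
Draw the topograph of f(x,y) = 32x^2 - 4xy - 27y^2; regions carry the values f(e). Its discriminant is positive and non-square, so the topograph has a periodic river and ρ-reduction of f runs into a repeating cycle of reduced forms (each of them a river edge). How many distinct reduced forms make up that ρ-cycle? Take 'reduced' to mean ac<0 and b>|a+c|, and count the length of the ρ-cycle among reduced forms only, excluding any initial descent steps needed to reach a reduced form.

D = 3472, ⌊√D⌋ = 58
descent: ρ → (-27,58,1)  [lands on river]
river: ρ → (1,58,-27)
river: ρ → (-27,50,9)
river: ρ → (9,58,-3)
river: ρ → (-3,56,28)
river: ρ → (28,56,-3)
river: ρ → (-3,58,9)
river: ρ → (9,50,-27)
ρ-cycle length = 8 (tail of 1 descent step not counted)

8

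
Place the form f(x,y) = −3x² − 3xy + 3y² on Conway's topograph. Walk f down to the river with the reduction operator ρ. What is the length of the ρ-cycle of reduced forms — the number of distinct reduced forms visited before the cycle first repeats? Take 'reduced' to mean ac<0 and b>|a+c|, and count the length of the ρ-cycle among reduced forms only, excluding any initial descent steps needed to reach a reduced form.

D = 45, ⌊√D⌋ = 6
descent: ρ → (3,3,-3)  [lands on river]
river: ρ → (-3,3,3)
ρ-cycle length = 2 (tail of 1 descent step not counted)

2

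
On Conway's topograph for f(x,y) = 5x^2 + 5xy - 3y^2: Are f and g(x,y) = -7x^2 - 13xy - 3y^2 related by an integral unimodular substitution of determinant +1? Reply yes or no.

D₁ = 85, D₂ = 85
river cycle of f (length 6): (-3, 7, 3), (3, 5, -5), (-5, 5, 3), (3, 7, -3), (-3, 5, 5), (5, 5, -3)
river cycle of g (length 6): (-3, 7, 3), (3, 5, -5), (-5, 5, 3), (3, 7, -3), (-3, 5, 5), (5, 5, -3)
cycles coincide ⇒ equivalent

yes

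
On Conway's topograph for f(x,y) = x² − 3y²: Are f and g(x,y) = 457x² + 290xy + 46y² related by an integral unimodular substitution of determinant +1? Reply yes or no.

D₁ = 12, D₂ = 12
river cycle of f (length 2): (1, 2, -2), (-2, 2, 1)
river cycle of g (length 2): (1, 2, -2), (-2, 2, 1)
cycles coincide ⇒ equivalent

yes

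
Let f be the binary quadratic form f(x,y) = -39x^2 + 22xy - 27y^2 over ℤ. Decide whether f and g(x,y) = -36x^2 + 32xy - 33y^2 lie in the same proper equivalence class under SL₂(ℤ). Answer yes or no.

D₁ = -3728, D₂ = -3728
f is negative-definite; reduce −f:
−f: flip: (39,-22,27)→(27,22,39)
−f: reduced (well bottom): (27,22,39) with a≤c, −a<b≤a
flip sign back: reduced form of f is (-27,-22,-39)
g is negative-definite; reduce −g:
−g: flip: (36,-32,33)→(33,32,36)
−g: reduced (well bottom): (33,32,36) with a≤c, −a<b≤a
flip sign back: reduced form of g is (-33,-32,-36)
reduced forms (-27, -22, -39) vs (-33, -32, -36) ⇒ inequivalent

no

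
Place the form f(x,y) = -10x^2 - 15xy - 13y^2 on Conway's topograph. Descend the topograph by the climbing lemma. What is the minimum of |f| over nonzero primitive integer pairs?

translate: b→-5 (≡15 mod 20), so (10,15,13)→(10,-5,8)
flip: (10,-5,8)→(8,5,10)
reduced (well bottom): (8,5,10) with a≤c, −a<b≤a
well minimum |f| = |-8| = 8 (negative-definite)

8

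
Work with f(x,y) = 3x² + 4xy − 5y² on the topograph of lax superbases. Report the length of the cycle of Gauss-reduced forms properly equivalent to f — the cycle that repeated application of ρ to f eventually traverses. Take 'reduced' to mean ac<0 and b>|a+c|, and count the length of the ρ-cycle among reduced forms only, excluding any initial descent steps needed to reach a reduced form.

D = 76, ⌊√D⌋ = 8
river: ρ → (-5,6,2)
river: ρ → (2,6,-5)
river: ρ → (-5,4,3)
river: ρ → (3,8,-1)
river: ρ → (-1,8,3)
river: ρ → (3,4,-5)
ρ-cycle length = 6 (tail of 0 descent steps not counted)

6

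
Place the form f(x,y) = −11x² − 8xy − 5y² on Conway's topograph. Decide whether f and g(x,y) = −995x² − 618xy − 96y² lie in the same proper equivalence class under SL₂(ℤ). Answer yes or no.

D₁ = -156, D₂ = -156
f is negative-definite; reduce −f:
−f: flip: (11,8,5)→(5,-8,11)
−f: translate: b→2 (≡-8 mod 10), so (5,-8,11)→(5,2,8)
−f: reduced (well bottom): (5,2,8) with a≤c, −a<b≤a
flip sign back: reduced form of f is (-5,-2,-8)
g is negative-definite; reduce −g:
−g: flip: (995,618,96)→(96,-618,995)
−g: translate: b→-42 (≡-618 mod 192), so (96,-618,995)→(96,-42,5)
−g: flip: (96,-42,5)→(5,42,96)
−g: translate: b→2 (≡42 mod 10), so (5,42,96)→(5,2,8)
−g: reduced (well bottom): (5,2,8) with a≤c, −a<b≤a
flip sign back: reduced form of g is (-5,-2,-8)
reduced forms (-5, -2, -8) vs (-5, -2, -8) ⇒ equivalent

yes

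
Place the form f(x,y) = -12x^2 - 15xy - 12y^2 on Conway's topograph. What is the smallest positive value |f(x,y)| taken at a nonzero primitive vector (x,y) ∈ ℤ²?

translate: b→-9 (≡15 mod 24), so (12,15,12)→(12,-9,9)
flip: (12,-9,9)→(9,9,12)
reduced (well bottom): (9,9,12) with a≤c, −a<b≤a
well minimum |f| = |-9| = 9 (negative-definite)

9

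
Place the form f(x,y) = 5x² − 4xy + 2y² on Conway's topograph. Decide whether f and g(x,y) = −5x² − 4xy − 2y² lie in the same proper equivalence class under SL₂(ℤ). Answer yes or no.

D₁ = -24, D₂ = -24
f: flip: (5,-4,2)→(2,4,5)
f: translate: b→0 (≡4 mod 4), so (2,4,5)→(2,0,3)
f: reduced (well bottom): (2,0,3) with a≤c, −a<b≤a
g is negative-definite; reduce −g:
−g: flip: (5,4,2)→(2,-4,5)
−g: translate: b→0 (≡-4 mod 4), so (2,-4,5)→(2,0,3)
−g: reduced (well bottom): (2,0,3) with a≤c, −a<b≤a
flip sign back: reduced form of g is (-2,0,-3)
reduced forms (2, 0, 3) vs (-2, 0, -3) ⇒ inequivalent

no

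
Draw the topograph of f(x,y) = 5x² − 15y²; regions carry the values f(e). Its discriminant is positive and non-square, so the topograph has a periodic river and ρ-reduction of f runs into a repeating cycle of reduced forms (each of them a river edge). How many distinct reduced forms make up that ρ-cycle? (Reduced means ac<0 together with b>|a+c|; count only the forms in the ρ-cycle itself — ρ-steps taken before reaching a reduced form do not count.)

D = 300, ⌊√D⌋ = 17
descent: ρ → (-15,0,5)
descent: ρ → (5,10,-10)  [lands on river]
river: ρ → (-10,10,5)
ρ-cycle length = 2 (tail of 2 descent steps not counted)

2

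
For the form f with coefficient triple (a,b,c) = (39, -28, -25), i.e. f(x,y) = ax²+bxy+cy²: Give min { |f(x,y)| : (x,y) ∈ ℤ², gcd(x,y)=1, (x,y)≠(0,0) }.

descent: ρ → (-25,28,39)  [lands on river]
river: ρ → (39,50,-14)
river: ρ → (-14,62,15)
river: ρ → (15,58,-22)
river: ρ → (-22,30,43)
river: ρ → (43,56,-9)
river: ρ → (-9,52,55)
river: ρ → (55,58,-6)
river: ρ → (-6,62,35)
river: ρ → (35,8,-33)
river: ρ → (-33,58,10)
river: ρ → (10,62,-21)
river: ρ → (-21,64,7)
river: ρ → (7,62,-30)
river: ρ → (-30,58,11)
river: ρ → (11,52,-45)
river: ρ → (-45,38,18)
river: ρ → (18,34,-49)
river: ρ → (-49,64,3)
river: ρ → (3,68,-5)
river: ρ → (-5,62,42)
river: ρ → (42,22,-25)
closes: descent 1, river 22
min |a| on river = 3

3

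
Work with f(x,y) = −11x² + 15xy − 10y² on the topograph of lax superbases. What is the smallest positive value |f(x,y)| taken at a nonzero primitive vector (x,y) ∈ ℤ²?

translate: b→7 (≡-15 mod 22), so (11,-15,10)→(11,7,6)
flip: (11,7,6)→(6,-7,11)
translate: b→5 (≡-7 mod 12), so (6,-7,11)→(6,5,10)
reduced (well bottom): (6,5,10) with a≤c, −a<b≤a
well minimum |f| = |-6| = 6 (negative-definite)

6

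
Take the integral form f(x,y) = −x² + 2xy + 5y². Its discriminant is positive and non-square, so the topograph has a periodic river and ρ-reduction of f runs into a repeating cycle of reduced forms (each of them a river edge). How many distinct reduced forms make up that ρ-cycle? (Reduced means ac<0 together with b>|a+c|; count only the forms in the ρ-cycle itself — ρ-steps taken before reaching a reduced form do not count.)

D = 24, ⌊√D⌋ = 4
descent: ρ → (5,-2,-1)
descent: ρ → (-1,4,2)  [lands on river]
river: ρ → (2,4,-1)
ρ-cycle length = 2 (tail of 2 descent steps not counted)

2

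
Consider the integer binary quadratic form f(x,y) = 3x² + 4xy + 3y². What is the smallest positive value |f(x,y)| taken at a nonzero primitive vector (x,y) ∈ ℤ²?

translate: b→-2 (≡4 mod 6), so (3,4,3)→(3,-2,2)
flip: (3,-2,2)→(2,2,3)
reduced (well bottom): (2,2,3) with a≤c, −a<b≤a
well minimum = a = 2

2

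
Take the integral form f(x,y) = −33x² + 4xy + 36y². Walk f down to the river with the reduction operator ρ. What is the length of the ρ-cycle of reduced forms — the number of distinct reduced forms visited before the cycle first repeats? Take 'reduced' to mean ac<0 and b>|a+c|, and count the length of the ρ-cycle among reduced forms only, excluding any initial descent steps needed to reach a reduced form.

D = 4768, ⌊√D⌋ = 69
river: ρ → (36,68,-1)
river: ρ → (-1,68,36)
river: ρ → (36,4,-33)
river: ρ → (-33,62,7)
river: ρ → (7,64,-24)
river: ρ → (-24,32,39)
river: ρ → (39,46,-17)
river: ρ → (-17,56,24)
river: ρ → (24,40,-33)
river: ρ → (-33,26,31)
river: ρ → (31,36,-28)
river: ρ → (-28,20,39)
river: ρ → (39,58,-9)
river: ρ → (-9,68,4)
river: ρ → (4,68,-9)
river: ρ → (-9,58,39)
river: ρ → (39,20,-28)
river: ρ → (-28,36,31)
river: ρ → (31,26,-33)
river: ρ → (-33,40,24)
river: ρ → (24,56,-17)
river: ρ → (-17,46,39)
river: ρ → (39,32,-24)
river: ρ → (-24,64,7)
river: ρ → (7,62,-33)
river: ρ → (-33,4,36)
ρ-cycle length = 26 (tail of 0 descent steps not counted)

26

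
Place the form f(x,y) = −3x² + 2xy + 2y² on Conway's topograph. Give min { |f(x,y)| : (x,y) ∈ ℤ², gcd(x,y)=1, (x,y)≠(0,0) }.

river: ρ → (2,2,-3)
river: ρ → (-3,4,1)
river: ρ → (1,4,-3)
river: ρ → (-3,2,2)
closes: descent 0, river 4
min |a| on river = 1

1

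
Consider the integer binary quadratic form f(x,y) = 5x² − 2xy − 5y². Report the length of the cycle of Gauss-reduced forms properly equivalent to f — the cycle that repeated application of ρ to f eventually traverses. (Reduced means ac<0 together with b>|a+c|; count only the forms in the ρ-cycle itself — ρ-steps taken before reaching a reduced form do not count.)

D = 104, ⌊√D⌋ = 10
descent: ρ → (-5,2,5)  [lands on river]
river: ρ → (5,8,-2)
river: ρ → (-2,8,5)
river: ρ → (5,2,-5)
river: ρ → (-5,8,2)
river: ρ → (2,8,-5)
ρ-cycle length = 6 (tail of 1 descent step not counted)

6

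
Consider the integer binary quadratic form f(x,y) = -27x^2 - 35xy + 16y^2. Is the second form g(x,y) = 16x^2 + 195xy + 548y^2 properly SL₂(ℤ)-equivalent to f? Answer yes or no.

D₁ = 2953, D₂ = 2953
river cycle of f (length 106): (16, 35, -27), (-27, 19, 24), (24, 29, -22), (-22, 15, 31), (31, 47, -6), (-6, 49, 23), (23, 43, -12), (-12, 53, 3), (3, 49, -46), (-46, 43, 6), … (96 more)
river cycle of g (length 106): (16, 35, -27), (-27, 19, 24), (24, 29, -22), (-22, 15, 31), (31, 47, -6), (-6, 49, 23), (23, 43, -12), (-12, 53, 3), (3, 49, -46), (-46, 43, 6), … (96 more)
cycles coincide ⇒ equivalent

yes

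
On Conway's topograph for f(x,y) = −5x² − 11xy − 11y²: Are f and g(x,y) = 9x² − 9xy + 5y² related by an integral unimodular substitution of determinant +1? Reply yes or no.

D₁ = -99, D₂ = -99
f is negative-definite; reduce −f:
−f: translate: b→1 (≡11 mod 10), so (5,11,11)→(5,1,5)
−f: reduced (well bottom): (5,1,5) with a≤c, −a<b≤a
flip sign back: reduced form of f is (-5,-1,-5)
g: translate: b→9 (≡-9 mod 18), so (9,-9,5)→(9,9,5)
g: flip: (9,9,5)→(5,-9,9)
g: translate: b→1 (≡-9 mod 10), so (5,-9,9)→(5,1,5)
g: reduced (well bottom): (5,1,5) with a≤c, −a<b≤a
reduced forms (-5, -1, -5) vs (5, 1, 5) ⇒ inequivalent

no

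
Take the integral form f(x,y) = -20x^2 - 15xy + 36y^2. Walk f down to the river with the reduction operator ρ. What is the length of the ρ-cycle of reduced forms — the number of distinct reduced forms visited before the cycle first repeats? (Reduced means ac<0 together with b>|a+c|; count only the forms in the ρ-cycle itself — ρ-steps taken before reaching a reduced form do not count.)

D = 3105, ⌊√D⌋ = 55
descent: ρ → (36,15,-20)
descent: ρ → (-20,25,31)  [lands on river]
river: ρ → (31,37,-14)
river: ρ → (-14,47,16)
river: ρ → (16,49,-11)
river: ρ → (-11,39,36)
river: ρ → (36,33,-14)
river: ρ → (-14,51,9)
river: ρ → (9,39,-44)
river: ρ → (-44,49,4)
river: ρ → (4,55,-5)
river: ρ → (-5,55,4)
river: ρ → (4,49,-44)
river: ρ → (-44,39,9)
river: ρ → (9,51,-14)
river: ρ → (-14,33,36)
river: ρ → (36,39,-11)
river: ρ → (-11,49,16)
river: ρ → (16,47,-14)
river: ρ → (-14,37,31)
river: ρ → (31,25,-20)
river: ρ → (-20,55,1)
river: ρ → (1,55,-20)
ρ-cycle length = 22 (tail of 2 descent steps not counted)

22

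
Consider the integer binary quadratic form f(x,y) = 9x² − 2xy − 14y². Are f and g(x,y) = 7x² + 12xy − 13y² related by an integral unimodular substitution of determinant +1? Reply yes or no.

D₁ = 508, D₂ = 508
river cycle of f (length 12): (9, 16, -7), (-7, 12, 13), (13, 14, -6), (-6, 22, 1), (1, 22, -6), (-6, 14, 13), (13, 12, -7), (-7, 16, 9), (9, 20, -3), (-3, 22, 2), … (2 more)
river cycle of g (length 12): (-13, 14, 6), (6, 22, -1), (-1, 22, 6), (6, 14, -13), (-13, 12, 7), (7, 16, -9), (-9, 20, 3), (3, 22, -2), (-2, 22, 3), (3, 20, -9), … (2 more)
cycles differ ⇒ inequivalent

no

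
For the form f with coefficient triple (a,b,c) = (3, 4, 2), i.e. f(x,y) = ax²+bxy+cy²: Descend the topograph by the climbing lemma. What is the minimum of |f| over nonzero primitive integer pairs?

translate: b→-2 (≡4 mod 6), so (3,4,2)→(3,-2,1)
flip: (3,-2,1)→(1,2,3)
translate: b→0 (≡2 mod 2), so (1,2,3)→(1,0,2)
reduced (well bottom): (1,0,2) with a≤c, −a<b≤a
well minimum = a = 1

1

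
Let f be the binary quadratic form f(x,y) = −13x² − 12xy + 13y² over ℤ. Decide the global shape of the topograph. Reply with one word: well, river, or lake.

D = b²−4ac = (-12)² − 4·(-13)·13 = 820
D > 0 non-square ⇒ indefinite ⇒ periodic river

river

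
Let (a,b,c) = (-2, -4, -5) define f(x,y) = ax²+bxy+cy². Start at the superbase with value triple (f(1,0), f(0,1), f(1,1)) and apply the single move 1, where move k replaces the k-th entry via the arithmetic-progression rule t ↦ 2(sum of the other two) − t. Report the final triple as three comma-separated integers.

start (-2,-5,-11) = (f(1,0),f(0,1),f(1,1))
replace slot 1: 2·((-5)+(-11)) − (-2) = -30 → (-30,-5,-11)

-30,-5,-11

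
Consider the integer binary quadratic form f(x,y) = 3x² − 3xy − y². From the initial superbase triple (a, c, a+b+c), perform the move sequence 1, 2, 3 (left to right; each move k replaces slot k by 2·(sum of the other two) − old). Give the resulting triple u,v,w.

start (3,-1,-1) = (f(1,0),f(0,1),f(1,1))
replace slot 1: 2·((-1)+(-1)) − 3 = -7 → (-7,-1,-1)
replace slot 2: 2·((-7)+(-1)) − (-1) = -15 → (-7,-15,-1)
replace slot 3: 2·((-7)+(-15)) − (-1) = -43 → (-7,-15,-43)

-7,-15,-43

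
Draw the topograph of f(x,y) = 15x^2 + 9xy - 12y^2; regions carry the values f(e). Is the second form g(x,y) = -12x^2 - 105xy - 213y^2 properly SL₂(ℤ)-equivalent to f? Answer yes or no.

D₁ = 801, D₂ = 801
river cycle of f (length 14): (-12, 15, 12), (12, 9, -15), (-15, 21, 6), (6, 27, -3), (-3, 27, 6), (6, 21, -15), (-15, 9, 12), (12, 15, -12), (-12, 9, 15), (15, 21, -6), … (4 more)
river cycle of g (length 14): (-12, 15, 12), (12, 9, -15), (-15, 21, 6), (6, 27, -3), (-3, 27, 6), (6, 21, -15), (-15, 9, 12), (12, 15, -12), (-12, 9, 15), (15, 21, -6), … (4 more)
cycles coincide ⇒ equivalent

yes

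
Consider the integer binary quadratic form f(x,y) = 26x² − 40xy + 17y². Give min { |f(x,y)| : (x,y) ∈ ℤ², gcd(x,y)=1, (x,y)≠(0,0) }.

translate: b→12 (≡-40 mod 52), so (26,-40,17)→(26,12,3)
flip: (26,12,3)→(3,-12,26)
translate: b→0 (≡-12 mod 6), so (3,-12,26)→(3,0,14)
reduced (well bottom): (3,0,14) with a≤c, −a<b≤a
well minimum = a = 3

3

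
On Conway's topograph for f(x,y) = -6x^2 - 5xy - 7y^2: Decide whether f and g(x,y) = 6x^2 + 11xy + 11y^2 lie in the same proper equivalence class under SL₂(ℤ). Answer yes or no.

D₁ = -143, D₂ = -143
f is negative-definite; reduce −f:
−f: reduced (well bottom): (6,5,7) with a≤c, −a<b≤a
flip sign back: reduced form of f is (-6,-5,-7)
g: translate: b→-1 (≡11 mod 12), so (6,11,11)→(6,-1,6)
g: flip: (6,-1,6)→(6,1,6)
g: reduced (well bottom): (6,1,6) with a≤c, −a<b≤a
reduced forms (-6, -5, -7) vs (6, 1, 6) ⇒ inequivalent

no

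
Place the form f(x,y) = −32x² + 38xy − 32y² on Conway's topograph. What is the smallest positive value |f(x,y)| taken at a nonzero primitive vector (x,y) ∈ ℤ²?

translate: b→26 (≡-38 mod 64), so (32,-38,32)→(32,26,26)
flip: (32,26,26)→(26,-26,32)
translate: b→26 (≡-26 mod 52), so (26,-26,32)→(26,26,32)
reduced (well bottom): (26,26,32) with a≤c, −a<b≤a
well minimum |f| = |-26| = 26 (negative-definite)

26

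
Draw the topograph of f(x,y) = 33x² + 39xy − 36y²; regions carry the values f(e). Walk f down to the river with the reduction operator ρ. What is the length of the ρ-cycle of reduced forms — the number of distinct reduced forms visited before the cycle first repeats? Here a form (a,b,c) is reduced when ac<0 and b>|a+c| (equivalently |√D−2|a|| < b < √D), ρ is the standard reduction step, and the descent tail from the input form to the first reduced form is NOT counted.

D = 6273, ⌊√D⌋ = 79
river: ρ → (-36,33,36)
river: ρ → (36,39,-33)
river: ρ → (-33,27,42)
river: ρ → (42,57,-18)
river: ρ → (-18,51,51)
river: ρ → (51,51,-18)
river: ρ → (-18,57,42)
river: ρ → (42,27,-33)
river: ρ → (-33,39,36)
river: ρ → (36,33,-36)
river: ρ → (-36,39,33)
river: ρ → (33,27,-42)
river: ρ → (-42,57,18)
river: ρ → (18,51,-51)
river: ρ → (-51,51,18)
river: ρ → (18,57,-42)
river: ρ → (-42,27,33)
river: ρ → (33,39,-36)
ρ-cycle length = 18 (tail of 0 descent steps not counted)

18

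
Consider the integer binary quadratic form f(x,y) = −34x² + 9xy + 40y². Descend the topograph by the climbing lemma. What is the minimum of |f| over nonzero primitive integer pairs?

river: ρ → (40,71,-3)
river: ρ → (-3,73,16)
river: ρ → (16,55,-39)
river: ρ → (-39,23,32)
river: ρ → (32,41,-30)
river: ρ → (-30,19,43)
river: ρ → (43,67,-6)
river: ρ → (-6,65,54)
river: ρ → (54,43,-17)
river: ρ → (-17,59,30)
river: ρ → (30,61,-15)
river: ρ → (-15,59,34)
river: ρ → (34,9,-40)
river: ρ → (-40,71,3)
river: ρ → (3,73,-16)
river: ρ → (-16,55,39)
river: ρ → (39,23,-32)
river: ρ → (-32,41,30)
river: ρ → (30,19,-43)
river: ρ → (-43,67,6)
river: ρ → (6,65,-54)
river: ρ → (-54,43,17)
river: ρ → (17,59,-30)
river: ρ → (-30,61,15)
river: ρ → (15,59,-34)
river: ρ → (-34,9,40)
closes: descent 0, river 26
min |a| on river = 3

3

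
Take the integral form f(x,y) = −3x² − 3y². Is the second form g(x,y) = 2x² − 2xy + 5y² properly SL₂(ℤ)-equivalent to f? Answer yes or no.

D₁ = -36, D₂ = -36
f is negative-definite; reduce −f:
−f: reduced (well bottom): (3,0,3) with a≤c, −a<b≤a
flip sign back: reduced form of f is (-3,0,-3)
g: translate: b→2 (≡-2 mod 4), so (2,-2,5)→(2,2,5)
g: reduced (well bottom): (2,2,5) with a≤c, −a<b≤a
reduced forms (-3, 0, -3) vs (2, 2, 5) ⇒ inequivalent

no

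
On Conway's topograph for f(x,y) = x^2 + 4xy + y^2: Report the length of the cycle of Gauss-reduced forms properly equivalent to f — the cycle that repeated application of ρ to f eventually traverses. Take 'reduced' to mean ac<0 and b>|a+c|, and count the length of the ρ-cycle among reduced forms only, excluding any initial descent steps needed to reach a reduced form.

D = 12, ⌊√D⌋ = 3
descent: ρ → (1,2,-2)  [lands on river]
river: ρ → (-2,2,1)
ρ-cycle length = 2 (tail of 1 descent step not counted)

2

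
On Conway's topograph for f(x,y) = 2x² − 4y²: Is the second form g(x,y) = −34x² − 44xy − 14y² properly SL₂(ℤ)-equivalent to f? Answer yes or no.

D₁ = 32, D₂ = 32
river cycle of f (length 2): (2, 4, -2), (-2, 4, 2)
river cycle of g (length 2): (-2, 4, 2), (2, 4, -2)
cycles coincide ⇒ equivalent

yes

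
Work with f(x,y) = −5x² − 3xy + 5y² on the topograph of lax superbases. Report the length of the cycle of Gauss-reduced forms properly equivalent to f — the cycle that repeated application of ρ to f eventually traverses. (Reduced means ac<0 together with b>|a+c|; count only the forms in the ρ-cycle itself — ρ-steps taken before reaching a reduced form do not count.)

D = 109, ⌊√D⌋ = 10
descent: ρ → (5,3,-5)  [lands on river]
river: ρ → (-5,7,3)
river: ρ → (3,5,-7)
river: ρ → (-7,9,1)
river: ρ → (1,9,-7)
river: ρ → (-7,5,3)
river: ρ → (3,7,-5)
river: ρ → (-5,3,5)
river: ρ → (5,7,-3)
river: ρ → (-3,5,7)
river: ρ → (7,9,-1)
river: ρ → (-1,9,7)
river: ρ → (7,5,-3)
river: ρ → (-3,7,5)
ρ-cycle length = 14 (tail of 1 descent step not counted)

14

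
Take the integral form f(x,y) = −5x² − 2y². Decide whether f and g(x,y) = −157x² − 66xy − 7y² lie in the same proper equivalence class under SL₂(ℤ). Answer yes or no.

D₁ = -40, D₂ = -40
f is negative-definite; reduce −f:
−f: flip: (5,0,2)→(2,0,5)
−f: reduced (well bottom): (2,0,5) with a≤c, −a<b≤a
flip sign back: reduced form of f is (-2,0,-5)
g is negative-definite; reduce −g:
−g: flip: (157,66,7)→(7,-66,157)
−g: translate: b→4 (≡-66 mod 14), so (7,-66,157)→(7,4,2)
−g: flip: (7,4,2)→(2,-4,7)
−g: translate: b→0 (≡-4 mod 4), so (2,-4,7)→(2,0,5)
−g: reduced (well bottom): (2,0,5) with a≤c, −a<b≤a
flip sign back: reduced form of g is (-2,0,-5)
reduced forms (-2, 0, -5) vs (-2, 0, -5) ⇒ equivalent

yes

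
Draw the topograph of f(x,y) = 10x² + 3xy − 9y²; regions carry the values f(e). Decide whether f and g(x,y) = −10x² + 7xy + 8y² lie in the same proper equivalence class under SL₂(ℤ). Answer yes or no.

D₁ = 369, D₂ = 369
river cycle of f (length 16): (-9, 15, 4), (4, 17, -5), (-5, 13, 10), (10, 7, -8), (-8, 9, 9), (9, 9, -8), (-8, 7, 10), (10, 13, -5), (-5, 17, 4), (4, 15, -9), … (6 more)
river cycle of g (length 16): (8, 9, -9), (-9, 9, 8), (8, 7, -10), (-10, 13, 5), (5, 17, -4), (-4, 15, 9), (9, 3, -10), (-10, 17, 2), (2, 19, -1), (-1, 19, 2), … (6 more)
cycles differ ⇒ inequivalent

no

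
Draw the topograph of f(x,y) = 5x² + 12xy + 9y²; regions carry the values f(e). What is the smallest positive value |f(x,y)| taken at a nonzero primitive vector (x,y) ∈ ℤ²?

translate: b→2 (≡12 mod 10), so (5,12,9)→(5,2,2)
flip: (5,2,2)→(2,-2,5)
translate: b→2 (≡-2 mod 4), so (2,-2,5)→(2,2,5)
reduced (well bottom): (2,2,5) with a≤c, −a<b≤a
well minimum = a = 2

2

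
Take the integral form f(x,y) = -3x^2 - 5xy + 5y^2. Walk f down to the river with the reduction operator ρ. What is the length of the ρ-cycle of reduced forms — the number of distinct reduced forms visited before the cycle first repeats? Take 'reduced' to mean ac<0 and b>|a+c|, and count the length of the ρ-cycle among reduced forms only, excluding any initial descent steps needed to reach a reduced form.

D = 85, ⌊√D⌋ = 9
descent: ρ → (5,5,-3)  [lands on river]
river: ρ → (-3,7,3)
river: ρ → (3,5,-5)
river: ρ → (-5,5,3)
river: ρ → (3,7,-3)
river: ρ → (-3,5,5)
ρ-cycle length = 6 (tail of 1 descent step not counted)

6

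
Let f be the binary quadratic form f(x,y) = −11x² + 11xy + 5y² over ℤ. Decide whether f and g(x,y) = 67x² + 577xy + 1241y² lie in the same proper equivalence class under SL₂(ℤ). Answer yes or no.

D₁ = 341, D₂ = 341
river cycle of f (length 6): (5, 9, -13), (-13, 17, 1), (1, 17, -13), (-13, 9, 5), (5, 11, -11), (-11, 11, 5)
river cycle of g (length 6): (5, 9, -13), (-13, 17, 1), (1, 17, -13), (-13, 9, 5), (5, 11, -11), (-11, 11, 5)
cycles coincide ⇒ equivalent

yes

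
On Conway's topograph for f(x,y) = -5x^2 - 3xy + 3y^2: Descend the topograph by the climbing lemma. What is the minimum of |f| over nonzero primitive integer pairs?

descent: ρ → (3,3,-5)  [lands on river]
river: ρ → (-5,7,1)
river: ρ → (1,7,-5)
river: ρ → (-5,3,3)
closes: descent 1, river 4
min |a| on river = 1

1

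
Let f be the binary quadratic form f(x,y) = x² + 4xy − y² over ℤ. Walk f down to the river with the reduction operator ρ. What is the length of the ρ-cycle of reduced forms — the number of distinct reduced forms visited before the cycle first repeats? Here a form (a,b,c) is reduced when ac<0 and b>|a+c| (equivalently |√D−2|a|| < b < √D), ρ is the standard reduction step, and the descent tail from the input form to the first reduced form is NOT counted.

D = 20, ⌊√D⌋ = 4
river: ρ → (-1,4,1)
river: ρ → (1,4,-1)
ρ-cycle length = 2 (tail of 0 descent steps not counted)

2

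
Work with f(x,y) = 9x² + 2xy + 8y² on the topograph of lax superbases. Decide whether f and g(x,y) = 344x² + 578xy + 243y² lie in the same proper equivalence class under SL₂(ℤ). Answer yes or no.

D₁ = -284, D₂ = -284
f: flip: (9,2,8)→(8,-2,9)
f: reduced (well bottom): (8,-2,9) with a≤c, −a<b≤a
g: translate: b→-110 (≡578 mod 688), so (344,578,243)→(344,-110,9)
g: flip: (344,-110,9)→(9,110,344)
g: translate: b→2 (≡110 mod 18), so (9,110,344)→(9,2,8)
g: flip: (9,2,8)→(8,-2,9)
g: reduced (well bottom): (8,-2,9) with a≤c, −a<b≤a
reduced forms (8, -2, 9) vs (8, -2, 9) ⇒ equivalent

yes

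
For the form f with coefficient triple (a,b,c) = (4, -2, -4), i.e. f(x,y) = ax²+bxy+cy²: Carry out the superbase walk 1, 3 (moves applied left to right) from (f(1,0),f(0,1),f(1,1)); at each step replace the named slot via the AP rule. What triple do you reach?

start (4,-4,-2) = (f(1,0),f(0,1),f(1,1))
replace slot 1: 2·((-4)+(-2)) − 4 = -16 → (-16,-4,-2)
replace slot 3: 2·((-16)+(-4)) − (-2) = -38 → (-16,-4,-38)

-16,-4,-38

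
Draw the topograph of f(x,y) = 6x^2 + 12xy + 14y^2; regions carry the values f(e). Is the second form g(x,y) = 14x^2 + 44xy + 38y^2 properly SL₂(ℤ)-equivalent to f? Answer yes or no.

D₁ = -192, D₂ = -192
f: translate: b→0 (≡12 mod 12), so (6,12,14)→(6,0,8)
f: reduced (well bottom): (6,0,8) with a≤c, −a<b≤a
g: translate: b→-12 (≡44 mod 28), so (14,44,38)→(14,-12,6)
g: flip: (14,-12,6)→(6,12,14)
g: translate: b→0 (≡12 mod 12), so (6,12,14)→(6,0,8)
g: reduced (well bottom): (6,0,8) with a≤c, −a<b≤a
reduced forms (6, 0, 8) vs (6, 0, 8) ⇒ equivalent

yes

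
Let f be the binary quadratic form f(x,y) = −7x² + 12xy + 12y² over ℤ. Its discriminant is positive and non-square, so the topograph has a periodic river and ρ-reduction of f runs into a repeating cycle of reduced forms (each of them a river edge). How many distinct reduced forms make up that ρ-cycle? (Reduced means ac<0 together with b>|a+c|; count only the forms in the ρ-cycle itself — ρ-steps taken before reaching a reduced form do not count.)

D = 480, ⌊√D⌋ = 21
river: ρ → (12,12,-7)
river: ρ → (-7,16,8)
river: ρ → (8,16,-7)
river: ρ → (-7,12,12)
ρ-cycle length = 4 (tail of 0 descent steps not counted)

4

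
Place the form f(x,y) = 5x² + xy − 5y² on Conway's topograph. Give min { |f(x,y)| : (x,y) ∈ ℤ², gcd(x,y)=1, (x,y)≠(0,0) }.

river: ρ → (-5,9,1)
river: ρ → (1,9,-5)
river: ρ → (-5,1,5)
river: ρ → (5,9,-1)
river: ρ → (-1,9,5)
river: ρ → (5,1,-5)
closes: descent 0, river 6
min |a| on river = 1

1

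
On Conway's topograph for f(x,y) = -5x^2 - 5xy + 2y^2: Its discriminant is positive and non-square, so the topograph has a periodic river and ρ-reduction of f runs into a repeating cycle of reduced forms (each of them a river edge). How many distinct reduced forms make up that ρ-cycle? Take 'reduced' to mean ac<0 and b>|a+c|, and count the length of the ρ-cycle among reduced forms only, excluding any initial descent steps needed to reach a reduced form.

D = 65, ⌊√D⌋ = 8
descent: ρ → (2,5,-5)  [lands on river]
river: ρ → (-5,5,2)
river: ρ → (2,7,-2)
river: ρ → (-2,5,5)
river: ρ → (5,5,-2)
river: ρ → (-2,7,2)
ρ-cycle length = 6 (tail of 1 descent step not counted)

6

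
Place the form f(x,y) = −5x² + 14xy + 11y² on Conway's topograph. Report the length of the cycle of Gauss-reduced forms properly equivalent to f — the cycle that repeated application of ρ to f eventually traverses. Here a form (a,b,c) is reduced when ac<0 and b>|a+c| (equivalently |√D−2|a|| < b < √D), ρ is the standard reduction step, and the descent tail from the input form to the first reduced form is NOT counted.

D = 416, ⌊√D⌋ = 20
river: ρ → (11,8,-8)
river: ρ → (-8,8,11)
river: ρ → (11,14,-5)
river: ρ → (-5,16,8)
river: ρ → (8,16,-5)
river: ρ → (-5,14,11)
ρ-cycle length = 6 (tail of 0 descent steps not counted)

6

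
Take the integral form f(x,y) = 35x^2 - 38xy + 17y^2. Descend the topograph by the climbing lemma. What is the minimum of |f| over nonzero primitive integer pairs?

translate: b→32 (≡-38 mod 70), so (35,-38,17)→(35,32,14)
flip: (35,32,14)→(14,-32,35)
translate: b→-4 (≡-32 mod 28), so (14,-32,35)→(14,-4,17)
reduced (well bottom): (14,-4,17) with a≤c, −a<b≤a
well minimum = a = 14

14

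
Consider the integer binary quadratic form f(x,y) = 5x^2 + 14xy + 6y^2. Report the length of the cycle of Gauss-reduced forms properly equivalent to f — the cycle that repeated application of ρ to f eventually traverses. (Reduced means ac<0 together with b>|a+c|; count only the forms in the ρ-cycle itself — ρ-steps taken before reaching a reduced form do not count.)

D = 76, ⌊√D⌋ = 8
descent: ρ → (6,-2,-3)
descent: ρ → (-3,8,1)  [lands on river]
river: ρ → (1,8,-3)
river: ρ → (-3,4,5)
river: ρ → (5,6,-2)
river: ρ → (-2,6,5)
river: ρ → (5,4,-3)
ρ-cycle length = 6 (tail of 2 descent steps not counted)

6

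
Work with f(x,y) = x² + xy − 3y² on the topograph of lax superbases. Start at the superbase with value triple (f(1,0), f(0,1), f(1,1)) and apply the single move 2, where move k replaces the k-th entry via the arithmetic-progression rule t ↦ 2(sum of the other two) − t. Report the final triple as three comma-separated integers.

start (1,-3,-1) = (f(1,0),f(0,1),f(1,1))
replace slot 2: 2·(1+(-1)) − (-3) = 3 → (1,3,-1)

1,3,-1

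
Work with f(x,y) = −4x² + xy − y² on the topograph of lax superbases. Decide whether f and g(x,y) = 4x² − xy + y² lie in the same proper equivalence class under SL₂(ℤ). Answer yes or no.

D₁ = -15, D₂ = -15
f is negative-definite; reduce −f:
−f: flip: (4,-1,1)→(1,1,4)
−f: reduced (well bottom): (1,1,4) with a≤c, −a<b≤a
flip sign back: reduced form of f is (-1,-1,-4)
g: flip: (4,-1,1)→(1,1,4)
g: reduced (well bottom): (1,1,4) with a≤c, −a<b≤a
reduced forms (-1, -1, -4) vs (1, 1, 4) ⇒ inequivalent

no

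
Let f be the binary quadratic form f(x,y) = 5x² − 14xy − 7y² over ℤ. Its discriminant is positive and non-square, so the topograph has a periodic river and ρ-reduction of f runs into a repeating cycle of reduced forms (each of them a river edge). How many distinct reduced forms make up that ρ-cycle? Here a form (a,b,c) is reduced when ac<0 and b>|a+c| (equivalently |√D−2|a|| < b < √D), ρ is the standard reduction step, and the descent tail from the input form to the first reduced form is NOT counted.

D = 336, ⌊√D⌋ = 18
descent: ρ → (-7,14,5)  [lands on river]
river: ρ → (5,16,-4)
river: ρ → (-4,16,5)
river: ρ → (5,14,-7)
ρ-cycle length = 4 (tail of 1 descent step not counted)

4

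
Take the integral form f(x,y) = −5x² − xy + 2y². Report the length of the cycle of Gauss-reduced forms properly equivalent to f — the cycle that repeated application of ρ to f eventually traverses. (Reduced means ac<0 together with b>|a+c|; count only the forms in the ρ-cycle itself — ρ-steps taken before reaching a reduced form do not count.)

D = 41, ⌊√D⌋ = 6
descent: ρ → (2,5,-2)  [lands on river]
river: ρ → (-2,3,4)
river: ρ → (4,5,-1)
river: ρ → (-1,5,4)
river: ρ → (4,3,-2)
river: ρ → (-2,5,2)
river: ρ → (2,3,-4)
river: ρ → (-4,5,1)
river: ρ → (1,5,-4)
river: ρ → (-4,3,2)
ρ-cycle length = 10 (tail of 1 descent step not counted)

10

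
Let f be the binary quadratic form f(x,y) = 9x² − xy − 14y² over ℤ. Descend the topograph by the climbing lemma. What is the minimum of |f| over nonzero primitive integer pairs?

descent: ρ → (-14,1,9)
descent: ρ → (9,17,-6)  [lands on river]
river: ρ → (-6,19,6)
river: ρ → (6,17,-9)
river: ρ → (-9,19,4)
river: ρ → (4,21,-4)
river: ρ → (-4,19,9)
closes: descent 2, river 6
min |a| on river = 4

4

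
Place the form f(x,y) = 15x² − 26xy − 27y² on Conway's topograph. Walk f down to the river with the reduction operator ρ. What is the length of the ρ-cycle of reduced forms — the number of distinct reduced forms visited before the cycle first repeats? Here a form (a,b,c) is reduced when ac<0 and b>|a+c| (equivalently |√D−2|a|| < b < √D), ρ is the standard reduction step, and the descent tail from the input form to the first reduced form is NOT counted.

D = 2296, ⌊√D⌋ = 47
descent: ρ → (-27,26,15)  [lands on river]
river: ρ → (15,34,-19)
river: ρ → (-19,42,7)
river: ρ → (7,42,-19)
river: ρ → (-19,34,15)
river: ρ → (15,26,-27)
river: ρ → (-27,28,14)
river: ρ → (14,28,-27)
ρ-cycle length = 8 (tail of 1 descent step not counted)

8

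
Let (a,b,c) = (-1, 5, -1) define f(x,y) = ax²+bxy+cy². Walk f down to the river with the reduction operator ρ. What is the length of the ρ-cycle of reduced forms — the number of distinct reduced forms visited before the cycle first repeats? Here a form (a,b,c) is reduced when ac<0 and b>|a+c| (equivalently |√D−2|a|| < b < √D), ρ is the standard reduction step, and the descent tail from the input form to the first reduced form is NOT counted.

D = 21, ⌊√D⌋ = 4
descent: ρ → (-1,3,3)  [lands on river]
river: ρ → (3,3,-1)
ρ-cycle length = 2 (tail of 1 descent step not counted)

2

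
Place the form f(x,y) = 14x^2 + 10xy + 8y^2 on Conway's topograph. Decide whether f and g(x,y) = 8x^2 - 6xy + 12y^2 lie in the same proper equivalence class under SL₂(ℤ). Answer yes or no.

D₁ = -348, D₂ = -348
f: flip: (14,10,8)→(8,-10,14)
f: translate: b→6 (≡-10 mod 16), so (8,-10,14)→(8,6,12)
f: reduced (well bottom): (8,6,12) with a≤c, −a<b≤a
g: reduced (well bottom): (8,-6,12) with a≤c, −a<b≤a
reduced forms (8, 6, 12) vs (8, -6, 12) ⇒ inequivalent

no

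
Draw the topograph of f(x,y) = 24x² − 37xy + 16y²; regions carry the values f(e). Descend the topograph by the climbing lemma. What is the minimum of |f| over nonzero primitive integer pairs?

translate: b→11 (≡-37 mod 48), so (24,-37,16)→(24,11,3)
flip: (24,11,3)→(3,-11,24)
translate: b→1 (≡-11 mod 6), so (3,-11,24)→(3,1,14)
reduced (well bottom): (3,1,14) with a≤c, −a<b≤a
well minimum = a = 3

3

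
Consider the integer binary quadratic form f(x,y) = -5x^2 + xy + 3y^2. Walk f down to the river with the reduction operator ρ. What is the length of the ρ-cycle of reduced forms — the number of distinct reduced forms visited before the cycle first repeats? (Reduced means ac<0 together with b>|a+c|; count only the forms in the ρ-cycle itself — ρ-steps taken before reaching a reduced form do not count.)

D = 61, ⌊√D⌋ = 7
descent: ρ → (3,5,-3)  [lands on river]
river: ρ → (-3,7,1)
river: ρ → (1,7,-3)
river: ρ → (-3,5,3)
river: ρ → (3,7,-1)
river: ρ → (-1,7,3)
ρ-cycle length = 6 (tail of 1 descent step not counted)

6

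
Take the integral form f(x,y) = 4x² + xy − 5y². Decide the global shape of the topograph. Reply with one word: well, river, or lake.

D = b²−4ac = 1² − 4·4·(-5) = 81
D = 9² is a perfect square ⇒ form factors over ℤ ⇒ lakes

lake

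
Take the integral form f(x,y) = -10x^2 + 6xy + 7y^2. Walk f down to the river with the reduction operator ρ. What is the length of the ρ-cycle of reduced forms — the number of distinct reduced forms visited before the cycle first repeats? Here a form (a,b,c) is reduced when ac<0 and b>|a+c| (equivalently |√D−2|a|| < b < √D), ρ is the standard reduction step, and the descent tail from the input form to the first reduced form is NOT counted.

D = 316, ⌊√D⌋ = 17
river: ρ → (7,8,-9)
river: ρ → (-9,10,6)
river: ρ → (6,14,-5)
river: ρ → (-5,16,3)
river: ρ → (3,14,-10)
river: ρ → (-10,6,7)
ρ-cycle length = 6 (tail of 0 descent steps not counted)

6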